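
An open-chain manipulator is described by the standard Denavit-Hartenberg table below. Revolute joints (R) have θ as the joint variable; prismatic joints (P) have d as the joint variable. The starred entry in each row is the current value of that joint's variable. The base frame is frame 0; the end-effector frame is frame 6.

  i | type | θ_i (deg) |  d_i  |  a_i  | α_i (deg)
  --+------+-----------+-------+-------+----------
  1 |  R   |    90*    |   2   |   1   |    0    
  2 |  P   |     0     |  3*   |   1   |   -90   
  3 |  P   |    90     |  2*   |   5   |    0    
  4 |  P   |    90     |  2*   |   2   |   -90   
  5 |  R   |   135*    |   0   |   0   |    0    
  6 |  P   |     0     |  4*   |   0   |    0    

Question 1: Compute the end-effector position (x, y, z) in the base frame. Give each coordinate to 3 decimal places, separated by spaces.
after link 1: o_1 = (0.0000, 1.0000, 2.0000)
after link 2: o_2 = (0.0000, 2.0000, 5.0000)
after link 3: o_3 = (-2.0000, 2.0000, 0.0000)
after link 4: o_4 = (-4.0000, 0.0000, 0.0000)
after link 5: o_5 = (-4.0000, 0.0000, 0.0000)
after link 6: o_6 = (-4.0000, 0.0000, 4.0000)

-4.000 0.000 4.000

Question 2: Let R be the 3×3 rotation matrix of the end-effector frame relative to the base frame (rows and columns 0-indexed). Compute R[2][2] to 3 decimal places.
End-effector z-axis (col 2 of R) = (-0.0000,-0.0000,1.0000)
R[2][2] = 1.0000

1.000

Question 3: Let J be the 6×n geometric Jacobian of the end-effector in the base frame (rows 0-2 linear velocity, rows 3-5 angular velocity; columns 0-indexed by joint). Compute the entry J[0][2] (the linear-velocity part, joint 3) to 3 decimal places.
-1.000

prismatic axis z_2 = (-1.0000,0.0000,0.0000)
J_v[:, 2] = z_2; J_ω[:, 2] = (0,0,0)
entry J[0][2] = -1.0000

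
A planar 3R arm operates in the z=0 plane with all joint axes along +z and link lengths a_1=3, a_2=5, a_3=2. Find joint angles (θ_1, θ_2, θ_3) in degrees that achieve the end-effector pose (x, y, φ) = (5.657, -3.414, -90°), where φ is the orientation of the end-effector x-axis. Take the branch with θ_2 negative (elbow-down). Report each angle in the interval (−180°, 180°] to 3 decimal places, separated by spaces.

wrist centre = target − a_3·(cos φ, sin φ) = (5.6570, -1.4140)
cos θ_2 = (34.0010−3²−5²)/(2·3·5) = 0.0000; θ_2 = -89.9980° (elbow-down)
β = atan2(-1.4140,5.6570) = -14.0339°; ψ = atan2(-5.0000,3.0002) = -59.0348°
θ_1 = β − ψ = 45.0009°
θ_3 = φ − θ_1 − θ_2 = -45.0029° (wrapped to (-180°,180°])

45.001 -89.998 -45.003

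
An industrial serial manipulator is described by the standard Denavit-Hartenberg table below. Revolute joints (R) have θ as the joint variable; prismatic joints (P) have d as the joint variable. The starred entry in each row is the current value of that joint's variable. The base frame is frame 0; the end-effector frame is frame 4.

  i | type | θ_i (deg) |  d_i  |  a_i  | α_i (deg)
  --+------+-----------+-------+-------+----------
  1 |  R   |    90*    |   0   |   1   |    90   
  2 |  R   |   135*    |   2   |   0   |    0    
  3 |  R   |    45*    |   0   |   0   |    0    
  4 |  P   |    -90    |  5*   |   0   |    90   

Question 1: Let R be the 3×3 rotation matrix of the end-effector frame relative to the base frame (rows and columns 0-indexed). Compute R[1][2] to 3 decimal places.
1.000

End-effector z-axis (col 2 of R) = (0.0000,1.0000,-0.0000)
R[1][2] = 1.0000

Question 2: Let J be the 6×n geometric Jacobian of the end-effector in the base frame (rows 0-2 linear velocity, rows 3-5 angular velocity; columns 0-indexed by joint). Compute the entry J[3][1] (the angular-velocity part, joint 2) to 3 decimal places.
1.000

axis z_1 = (1.0000,-0.0000,0.0000); lever o_n−o_1 = (7.0000,-0.0000,0.0000)
cross product → J_v[:, 1] = (0.0000,0.0000,-0.0000)
J_ω[:, 1] = z_1
entry J[3][1] = 1.0000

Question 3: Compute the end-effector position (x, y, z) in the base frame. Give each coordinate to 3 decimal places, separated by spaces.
7.000 1.000 0.000

after link 1: o_1 = (0.0000, 1.0000, 0.0000)
after link 2: o_2 = (2.0000, 1.0000, 0.0000)
after link 3: o_3 = (2.0000, 1.0000, 0.0000)
after link 4: o_4 = (7.0000, 1.0000, 0.0000)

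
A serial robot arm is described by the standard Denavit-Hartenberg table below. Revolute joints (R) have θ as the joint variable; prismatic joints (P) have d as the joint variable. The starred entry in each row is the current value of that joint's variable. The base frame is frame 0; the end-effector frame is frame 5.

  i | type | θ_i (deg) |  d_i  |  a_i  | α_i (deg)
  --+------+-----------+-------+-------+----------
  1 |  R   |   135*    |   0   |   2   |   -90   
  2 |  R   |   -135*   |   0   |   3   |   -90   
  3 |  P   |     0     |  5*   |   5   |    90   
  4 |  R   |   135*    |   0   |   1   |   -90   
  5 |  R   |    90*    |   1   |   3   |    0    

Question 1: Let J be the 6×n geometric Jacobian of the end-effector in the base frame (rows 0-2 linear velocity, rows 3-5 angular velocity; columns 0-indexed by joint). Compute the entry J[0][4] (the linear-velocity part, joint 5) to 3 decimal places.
axis z_4 = (-0.0000,-0.0000,-1.0000); lever o_n−o_4 = (2.1213,2.1213,-1.0000)
cross product → J_v[:, 4] = (2.1213,-2.1213,-0.0000)
J_ω[:, 4] = z_4
entry J[0][4] = 2.1213

2.121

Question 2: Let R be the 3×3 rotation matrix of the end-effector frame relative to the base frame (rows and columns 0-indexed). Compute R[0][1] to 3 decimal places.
0.707

End-effector y-axis (col 1 of R) = (0.7071,-0.7071,-0.0000)
R[0][1] = 0.7071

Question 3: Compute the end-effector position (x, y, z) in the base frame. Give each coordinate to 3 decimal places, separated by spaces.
1.500 2.743 8.192

after link 1: o_1 = (-1.4142, 1.4142, 0.0000)
after link 2: o_2 = (0.0858, -0.0858, 2.1213)
after link 3: o_3 = (0.0858, -0.0858, 9.1924)
after link 4: o_4 = (-0.6213, 0.6213, 9.1924)
after link 5: o_5 = (1.5000, 2.7426, 8.1924)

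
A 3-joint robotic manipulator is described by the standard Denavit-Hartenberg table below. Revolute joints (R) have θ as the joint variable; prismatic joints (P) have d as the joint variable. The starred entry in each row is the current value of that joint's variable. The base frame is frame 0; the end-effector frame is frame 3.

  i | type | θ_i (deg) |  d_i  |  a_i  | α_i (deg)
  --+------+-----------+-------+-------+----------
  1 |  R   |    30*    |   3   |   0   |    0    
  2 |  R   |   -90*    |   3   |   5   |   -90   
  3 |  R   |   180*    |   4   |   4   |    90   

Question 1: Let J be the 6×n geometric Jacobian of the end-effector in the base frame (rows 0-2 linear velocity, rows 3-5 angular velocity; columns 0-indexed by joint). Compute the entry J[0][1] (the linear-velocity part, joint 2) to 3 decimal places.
axis z_1 = (0.0000,0.0000,1.0000); lever o_n−o_1 = (3.9641,1.1340,3.0000)
cross product → J_v[:, 1] = (-1.1340,3.9641,0.0000)
J_ω[:, 1] = z_1
entry J[0][1] = -1.1340

-1.134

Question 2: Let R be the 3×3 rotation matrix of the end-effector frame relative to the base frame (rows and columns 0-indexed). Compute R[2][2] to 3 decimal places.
-1.000

End-effector z-axis (col 2 of R) = (0.0000,-0.0000,-1.0000)
R[2][2] = -1.0000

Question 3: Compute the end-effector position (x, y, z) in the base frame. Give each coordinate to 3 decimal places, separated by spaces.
3.964 1.134 6.000

after link 1: o_1 = (0.0000, 0.0000, 3.0000)
after link 2: o_2 = (2.5000, -4.3301, 6.0000)
after link 3: o_3 = (3.9641, 1.1340, 6.0000)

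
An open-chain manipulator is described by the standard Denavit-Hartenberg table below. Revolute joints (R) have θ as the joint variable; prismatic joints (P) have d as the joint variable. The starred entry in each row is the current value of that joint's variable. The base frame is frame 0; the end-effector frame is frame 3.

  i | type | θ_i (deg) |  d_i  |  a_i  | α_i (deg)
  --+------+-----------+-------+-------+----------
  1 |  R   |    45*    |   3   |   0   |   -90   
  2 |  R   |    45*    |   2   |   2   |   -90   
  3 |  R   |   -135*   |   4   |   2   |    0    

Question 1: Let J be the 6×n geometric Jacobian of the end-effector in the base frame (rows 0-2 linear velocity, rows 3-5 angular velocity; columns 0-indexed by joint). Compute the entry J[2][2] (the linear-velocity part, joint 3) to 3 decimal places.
axis z_2 = (-0.5000,-0.5000,-0.7071); lever o_n−o_2 = (-3.7071,-1.7071,-1.8284)
cross product → J_v[:, 2] = (-0.2929,1.7071,-1.0000)
J_ω[:, 2] = z_2
entry J[2][2] = -1.0000

-1.000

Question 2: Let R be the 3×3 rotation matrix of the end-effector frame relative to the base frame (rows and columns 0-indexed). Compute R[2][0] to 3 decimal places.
End-effector x-axis (col 0 of R) = (-0.8536,0.1464,0.5000)
R[2][0] = 0.5000

0.500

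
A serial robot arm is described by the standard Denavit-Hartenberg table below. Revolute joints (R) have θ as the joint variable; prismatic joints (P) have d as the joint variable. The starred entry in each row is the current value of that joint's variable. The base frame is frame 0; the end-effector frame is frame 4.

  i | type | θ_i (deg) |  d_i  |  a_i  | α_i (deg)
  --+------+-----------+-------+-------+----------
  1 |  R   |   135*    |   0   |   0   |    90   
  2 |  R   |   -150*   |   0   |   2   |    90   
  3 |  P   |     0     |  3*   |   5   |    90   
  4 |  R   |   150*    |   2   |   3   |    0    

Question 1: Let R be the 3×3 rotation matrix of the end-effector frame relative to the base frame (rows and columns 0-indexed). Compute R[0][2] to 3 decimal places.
-0.707

End-effector z-axis (col 2 of R) = (-0.7071,-0.7071,0.0000)
R[0][2] = -0.7071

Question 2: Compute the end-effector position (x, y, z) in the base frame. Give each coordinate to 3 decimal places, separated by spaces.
2.872 -5.701 1.696

after link 1: o_1 = (0.0000, 0.0000, 0.0000)
after link 2: o_2 = (1.2247, -1.2247, -1.0000)
after link 3: o_3 = (5.3473, -5.3473, -0.9019)
after link 4: o_4 = (2.8724, -5.7008, 1.6962)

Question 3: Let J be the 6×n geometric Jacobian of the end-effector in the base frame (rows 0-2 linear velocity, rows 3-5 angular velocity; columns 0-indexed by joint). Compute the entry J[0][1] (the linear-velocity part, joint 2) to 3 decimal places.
1.199

axis z_1 = (0.7071,0.7071,0.0000); lever o_n−o_1 = (2.8724,-5.7008,1.6962)
cross product → J_v[:, 1] = (1.1994,-1.1994,-6.0622)
J_ω[:, 1] = z_1
entry J[0][1] = 1.1994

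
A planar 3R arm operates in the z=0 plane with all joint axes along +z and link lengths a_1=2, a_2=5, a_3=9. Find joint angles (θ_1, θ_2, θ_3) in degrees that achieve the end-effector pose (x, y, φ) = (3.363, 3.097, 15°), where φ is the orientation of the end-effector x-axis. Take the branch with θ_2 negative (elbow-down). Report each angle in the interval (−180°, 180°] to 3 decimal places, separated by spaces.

wrist centre = target − a_3·(cos φ, sin φ) = (-5.3303, 0.7676)
cos θ_2 = (29.0017−2²−5²)/(2·2·5) = 0.0001; θ_2 = -89.9951° (elbow-down)
β = atan2(0.7676,-5.3303) = 171.8051°; ψ = atan2(-5.0000,2.0004) = -68.1944°
θ_1 = β − ψ = 239.9995°
θ_3 = φ − θ_1 − θ_2 = -135.0044° (wrapped to (-180°,180°])

-120.001 -89.995 -135.004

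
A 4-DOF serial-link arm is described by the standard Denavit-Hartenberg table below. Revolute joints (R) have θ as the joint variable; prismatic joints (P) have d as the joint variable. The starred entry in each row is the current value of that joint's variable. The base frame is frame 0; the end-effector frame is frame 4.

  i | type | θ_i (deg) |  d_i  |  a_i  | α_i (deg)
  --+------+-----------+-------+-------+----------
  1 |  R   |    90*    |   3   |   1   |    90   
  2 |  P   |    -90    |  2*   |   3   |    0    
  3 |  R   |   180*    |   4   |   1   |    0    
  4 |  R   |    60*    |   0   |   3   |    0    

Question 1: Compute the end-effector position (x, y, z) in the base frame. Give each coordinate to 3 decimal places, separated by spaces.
after link 1: o_1 = (0.0000, 1.0000, 3.0000)
after link 2: o_2 = (2.0000, 1.0000, 0.0000)
after link 3: o_3 = (6.0000, 1.0000, 1.0000)
after link 4: o_4 = (6.0000, -1.5981, 2.5000)

6.000 -1.598 2.500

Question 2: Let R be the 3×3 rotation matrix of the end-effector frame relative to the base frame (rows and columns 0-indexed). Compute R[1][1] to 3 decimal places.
-0.500

End-effector y-axis (col 1 of R) = (0.0000,-0.5000,-0.8660)
R[1][1] = -0.5000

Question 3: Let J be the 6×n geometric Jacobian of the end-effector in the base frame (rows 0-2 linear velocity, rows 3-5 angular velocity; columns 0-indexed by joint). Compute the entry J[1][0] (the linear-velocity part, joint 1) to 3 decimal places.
6.000

axis z_0 = ẑ; lever o_n−o_0 = (6.0000,-1.5981,2.5000)
cross product → J_v[:, 0] = (1.5981,6.0000,-0.0000)
J_ω[:, 0] = z_0
entry J[1][0] = 6.0000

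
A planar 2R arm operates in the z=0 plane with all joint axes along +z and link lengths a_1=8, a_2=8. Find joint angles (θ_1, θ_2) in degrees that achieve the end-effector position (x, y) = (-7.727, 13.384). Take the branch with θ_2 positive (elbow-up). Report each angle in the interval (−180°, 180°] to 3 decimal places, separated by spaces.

cos θ_2 = (238.8380−8²−8²)/(2·8·8) = 0.8659; θ_2 = 30.0119° (elbow-up)
β = atan2(13.3840,-7.7270) = 119.9992°; ψ = atan2(4.0014,14.9274) = 15.0059°
θ_1 = β − ψ = 104.9932°

104.993 30.012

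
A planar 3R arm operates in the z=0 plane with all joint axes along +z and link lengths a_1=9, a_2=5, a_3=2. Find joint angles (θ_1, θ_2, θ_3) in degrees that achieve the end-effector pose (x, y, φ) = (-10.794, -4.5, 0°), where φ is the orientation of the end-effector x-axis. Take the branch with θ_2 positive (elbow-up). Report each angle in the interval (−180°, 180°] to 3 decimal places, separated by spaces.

wrist centre = target − a_3·(cos φ, sin φ) = (-12.7940, -4.5000)
cos θ_2 = (183.9364−9²−5²)/(2·9·5) = 0.8660; θ_2 = 30.0074° (elbow-up)
β = atan2(-4.5000,-12.7940) = -160.6218°; ψ = atan2(2.5006,13.3298) = 10.6247°
θ_1 = β − ψ = -171.2466°
θ_3 = φ − θ_1 − θ_2 = 141.2391° (wrapped to (-180°,180°])

-171.247 30.007 141.239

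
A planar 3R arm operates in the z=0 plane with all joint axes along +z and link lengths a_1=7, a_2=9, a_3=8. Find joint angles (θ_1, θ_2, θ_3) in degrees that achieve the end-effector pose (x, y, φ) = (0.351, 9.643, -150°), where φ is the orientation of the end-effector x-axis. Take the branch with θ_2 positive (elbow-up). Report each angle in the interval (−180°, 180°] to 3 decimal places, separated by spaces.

44.999 30.001 135.000

wrist centre = target − a_3·(cos φ, sin φ) = (7.2792, 13.6430)
cos θ_2 = (239.1182−7²−9²)/(2·7·9) = 0.8660; θ_2 = 30.0009° (elbow-up)
β = atan2(13.6430,7.2792) = 61.9179°; ψ = atan2(4.5001,14.7942) = 16.9188°
θ_1 = β − ψ = 44.9991°
θ_3 = φ − θ_1 − θ_2 = 135.0000° (wrapped to (-180°,180°])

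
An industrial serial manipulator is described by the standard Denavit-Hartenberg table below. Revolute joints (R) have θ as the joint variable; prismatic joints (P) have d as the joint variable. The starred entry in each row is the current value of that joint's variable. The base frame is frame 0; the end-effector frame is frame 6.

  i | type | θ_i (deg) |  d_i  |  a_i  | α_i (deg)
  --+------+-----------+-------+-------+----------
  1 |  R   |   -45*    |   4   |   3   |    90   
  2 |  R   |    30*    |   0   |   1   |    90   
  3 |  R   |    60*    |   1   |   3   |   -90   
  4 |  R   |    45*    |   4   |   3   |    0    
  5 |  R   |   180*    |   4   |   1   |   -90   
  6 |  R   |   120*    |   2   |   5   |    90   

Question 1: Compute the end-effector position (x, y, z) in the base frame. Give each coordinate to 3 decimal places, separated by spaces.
-3.107 -8.791 5.475

after link 1: o_1 = (2.1213, -2.1213, 4.0000)
after link 2: o_2 = (2.7337, -2.7337, 4.5000)
after link 3: o_3 = (2.1687, -5.8429, 4.3840)
after link 4: o_4 = (-2.7664, -6.3344, 5.0194)
after link 5: o_5 = (-5.8354, -5.2277, 2.4982)
after link 6: o_6 = (-3.1073, -8.7910, 5.4749)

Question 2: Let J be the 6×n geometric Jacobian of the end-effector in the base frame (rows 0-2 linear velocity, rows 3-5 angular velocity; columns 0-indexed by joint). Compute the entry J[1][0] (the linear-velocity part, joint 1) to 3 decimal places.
axis z_0 = ẑ; lever o_n−o_0 = (-3.1073,-8.7910,5.4749)
cross product → J_v[:, 0] = (8.7910,-3.1073,0.0000)
J_ω[:, 0] = z_0
entry J[1][0] = -3.1073

-3.107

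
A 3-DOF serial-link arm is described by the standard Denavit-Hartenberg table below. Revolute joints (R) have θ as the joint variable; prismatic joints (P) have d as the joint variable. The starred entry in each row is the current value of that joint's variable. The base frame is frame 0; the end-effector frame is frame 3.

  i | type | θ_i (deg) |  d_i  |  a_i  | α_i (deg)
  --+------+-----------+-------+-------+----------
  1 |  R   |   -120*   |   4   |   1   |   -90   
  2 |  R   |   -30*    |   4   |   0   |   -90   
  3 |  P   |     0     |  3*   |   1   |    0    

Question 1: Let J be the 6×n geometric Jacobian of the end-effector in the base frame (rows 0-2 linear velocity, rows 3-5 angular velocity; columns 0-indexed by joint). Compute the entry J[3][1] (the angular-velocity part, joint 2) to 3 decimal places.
axis z_1 = (0.8660,-0.5000,0.0000); lever o_n−o_1 = (2.2811,-4.0490,-2.0981)
cross product → J_v[:, 1] = (1.0490,1.8170,-2.3660)
J_ω[:, 1] = z_1
entry J[3][1] = 0.8660

0.866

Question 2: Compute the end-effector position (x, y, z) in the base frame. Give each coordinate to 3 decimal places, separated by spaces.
after link 1: o_1 = (-0.5000, -0.8660, 4.0000)
after link 2: o_2 = (2.9641, -2.8660, 4.0000)
after link 3: o_3 = (1.7811, -4.9151, 1.9019)

1.781 -4.915 1.902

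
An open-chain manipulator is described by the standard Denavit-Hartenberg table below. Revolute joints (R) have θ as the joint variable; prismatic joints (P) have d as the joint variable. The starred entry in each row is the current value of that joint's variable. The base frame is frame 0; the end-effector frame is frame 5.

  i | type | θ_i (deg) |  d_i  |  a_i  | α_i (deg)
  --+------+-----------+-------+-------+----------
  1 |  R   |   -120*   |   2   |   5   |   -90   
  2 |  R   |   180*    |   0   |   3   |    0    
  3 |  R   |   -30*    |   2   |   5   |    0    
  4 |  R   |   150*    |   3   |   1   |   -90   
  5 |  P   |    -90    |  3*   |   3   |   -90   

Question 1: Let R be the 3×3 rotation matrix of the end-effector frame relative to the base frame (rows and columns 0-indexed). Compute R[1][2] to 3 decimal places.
-0.433

End-effector z-axis (col 2 of R) = (-0.2500,-0.4330,0.8660)
R[1][2] = -0.4330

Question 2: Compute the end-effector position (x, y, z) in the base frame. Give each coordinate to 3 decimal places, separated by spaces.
6.544 -4.665 -1.134

after link 1: o_1 = (-2.5000, -4.3301, 2.0000)
after link 2: o_2 = (-1.0000, -1.7321, 2.0000)
after link 3: o_3 = (2.8971, 1.0179, -0.5000)
after link 4: o_4 = (5.2452, -0.9151, 0.3660)
after link 5: o_5 = (6.5442, -4.6651, -1.1340)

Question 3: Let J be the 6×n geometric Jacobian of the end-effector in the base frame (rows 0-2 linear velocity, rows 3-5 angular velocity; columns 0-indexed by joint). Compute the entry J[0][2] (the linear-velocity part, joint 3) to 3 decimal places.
axis z_2 = (0.8660,-0.5000,0.0000); lever o_n−o_2 = (7.5442,-2.9330,-3.1340)
cross product → J_v[:, 2] = (1.5670,2.7141,1.2321)
J_ω[:, 2] = z_2
entry J[0][2] = 1.5670

1.567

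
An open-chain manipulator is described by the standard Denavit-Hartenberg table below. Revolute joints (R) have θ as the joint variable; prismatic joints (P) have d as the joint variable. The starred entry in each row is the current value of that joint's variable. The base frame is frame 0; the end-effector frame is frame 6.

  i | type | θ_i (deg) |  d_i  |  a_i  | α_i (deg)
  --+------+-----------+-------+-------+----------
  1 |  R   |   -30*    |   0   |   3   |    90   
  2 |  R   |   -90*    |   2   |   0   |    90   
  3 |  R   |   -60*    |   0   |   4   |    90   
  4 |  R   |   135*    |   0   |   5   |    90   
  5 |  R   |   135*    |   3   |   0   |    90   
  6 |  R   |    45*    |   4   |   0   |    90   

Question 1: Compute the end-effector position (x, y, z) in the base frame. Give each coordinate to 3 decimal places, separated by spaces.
after link 1: o_1 = (2.5981, -1.5000, 0.0000)
after link 2: o_2 = (1.5981, -3.2321, 0.0000)
after link 3: o_3 = (3.3301, -0.2321, -2.0000)
after link 4: o_4 = (-1.2627, -1.1159, -0.2322)
after link 5: o_5 = (-2.1812, 1.5357, -1.2929)
after link 6: o_6 = (-4.0722, 2.2605, 2.1566)

-4.072 2.260 2.157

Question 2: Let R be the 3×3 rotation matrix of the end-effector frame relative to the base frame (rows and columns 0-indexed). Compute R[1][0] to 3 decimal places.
0.930

End-effector x-axis (col 0 of R) = (0.3678,0.9299,0.0062)
R[1][0] = 0.9299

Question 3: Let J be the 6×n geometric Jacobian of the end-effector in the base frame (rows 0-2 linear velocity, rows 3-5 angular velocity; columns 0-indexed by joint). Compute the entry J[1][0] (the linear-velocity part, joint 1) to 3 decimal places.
axis z_0 = ẑ; lever o_n−o_0 = (-4.0722,2.2605,2.1566)
cross product → J_v[:, 0] = (-2.2605,-4.0722,0.0000)
J_ω[:, 0] = z_0
entry J[1][0] = -4.0722

-4.072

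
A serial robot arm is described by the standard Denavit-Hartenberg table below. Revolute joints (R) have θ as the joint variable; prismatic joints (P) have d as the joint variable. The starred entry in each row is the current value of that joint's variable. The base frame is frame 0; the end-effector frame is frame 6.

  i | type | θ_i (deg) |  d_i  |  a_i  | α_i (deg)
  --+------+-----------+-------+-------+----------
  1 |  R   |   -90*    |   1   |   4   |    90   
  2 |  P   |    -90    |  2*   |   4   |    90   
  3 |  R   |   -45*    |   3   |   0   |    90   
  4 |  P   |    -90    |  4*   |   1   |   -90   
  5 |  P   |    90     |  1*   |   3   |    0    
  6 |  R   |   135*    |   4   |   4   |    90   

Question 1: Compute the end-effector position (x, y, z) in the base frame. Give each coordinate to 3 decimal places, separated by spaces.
4.243 0.828 -3.828

after link 1: o_1 = (0.0000, -4.0000, 1.0000)
after link 2: o_2 = (-2.0000, -4.0000, -3.0000)
after link 3: o_3 = (-2.0000, -1.0000, -3.0000)
after link 4: o_4 = (0.8284, -2.0000, -0.1716)
after link 5: o_5 = (-0.5858, -2.0000, -3.0000)
after link 6: o_6 = (4.2426, 0.8284, -3.8284)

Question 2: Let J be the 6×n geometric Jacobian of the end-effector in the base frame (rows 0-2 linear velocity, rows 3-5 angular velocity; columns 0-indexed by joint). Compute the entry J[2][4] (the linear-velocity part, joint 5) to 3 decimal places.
prismatic axis z_4 = (0.7071,0.0000,-0.7071)
J_v[:, 4] = z_4; J_ω[:, 4] = (0,0,0)
entry J[2][4] = -0.7071

-0.707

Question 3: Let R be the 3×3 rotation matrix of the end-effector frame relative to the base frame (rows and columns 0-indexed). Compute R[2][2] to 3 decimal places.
End-effector z-axis (col 2 of R) = (-0.5000,0.7071,-0.5000)
R[2][2] = -0.5000

-0.500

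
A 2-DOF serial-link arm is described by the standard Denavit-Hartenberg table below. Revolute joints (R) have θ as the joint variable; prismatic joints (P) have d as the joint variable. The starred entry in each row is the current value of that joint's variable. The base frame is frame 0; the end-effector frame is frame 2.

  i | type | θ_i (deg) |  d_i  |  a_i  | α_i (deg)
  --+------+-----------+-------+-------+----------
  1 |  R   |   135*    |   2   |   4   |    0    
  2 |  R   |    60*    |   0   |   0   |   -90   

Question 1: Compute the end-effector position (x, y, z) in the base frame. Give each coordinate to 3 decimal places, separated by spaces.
-2.828 2.828 2.000

after link 1: o_1 = (-2.8284, 2.8284, 2.0000)
after link 2: o_2 = (-2.8284, 2.8284, 2.0000)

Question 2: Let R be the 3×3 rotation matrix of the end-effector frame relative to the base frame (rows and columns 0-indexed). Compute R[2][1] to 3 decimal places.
End-effector y-axis (col 1 of R) = (0.0000,-0.0000,-1.0000)
R[2][1] = -1.0000

-1.000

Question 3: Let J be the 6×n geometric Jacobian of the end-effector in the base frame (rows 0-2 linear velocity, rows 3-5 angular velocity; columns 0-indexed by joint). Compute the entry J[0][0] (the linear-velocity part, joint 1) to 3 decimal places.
-2.828

axis z_0 = ẑ; lever o_n−o_0 = (-2.8284,2.8284,2.0000)
cross product → J_v[:, 0] = (-2.8284,-2.8284,0.0000)
J_ω[:, 0] = z_0
entry J[0][0] = -2.8284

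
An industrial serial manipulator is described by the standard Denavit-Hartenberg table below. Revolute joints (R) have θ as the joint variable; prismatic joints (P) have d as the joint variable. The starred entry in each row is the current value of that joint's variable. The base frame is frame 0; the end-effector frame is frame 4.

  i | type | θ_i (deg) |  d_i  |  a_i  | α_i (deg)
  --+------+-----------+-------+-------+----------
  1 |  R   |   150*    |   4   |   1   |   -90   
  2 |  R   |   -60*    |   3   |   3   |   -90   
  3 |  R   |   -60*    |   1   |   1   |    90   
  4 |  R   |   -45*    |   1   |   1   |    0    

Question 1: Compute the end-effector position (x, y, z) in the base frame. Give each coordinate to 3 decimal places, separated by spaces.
-4.869 -2.938 6.441

after link 1: o_1 = (-0.8660, 0.5000, 4.0000)
after link 2: o_2 = (-3.6651, -1.3481, 6.5981)
after link 3: o_3 = (-5.0646, -1.5401, 6.5311)
after link 4: o_4 = (-4.8685, -2.9377, 6.4408)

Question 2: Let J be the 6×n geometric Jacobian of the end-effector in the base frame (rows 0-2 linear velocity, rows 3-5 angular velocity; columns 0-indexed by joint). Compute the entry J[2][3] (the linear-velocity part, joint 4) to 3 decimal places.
axis z_3 = (0.1250,-0.6495,-0.7500); lever o_n−o_3 = (0.1961,-1.3976,-0.0903)
cross product → J_v[:, 3] = (-0.9896,-0.1358,-0.0474)
J_ω[:, 3] = z_3
entry J[2][3] = -0.0474

-0.047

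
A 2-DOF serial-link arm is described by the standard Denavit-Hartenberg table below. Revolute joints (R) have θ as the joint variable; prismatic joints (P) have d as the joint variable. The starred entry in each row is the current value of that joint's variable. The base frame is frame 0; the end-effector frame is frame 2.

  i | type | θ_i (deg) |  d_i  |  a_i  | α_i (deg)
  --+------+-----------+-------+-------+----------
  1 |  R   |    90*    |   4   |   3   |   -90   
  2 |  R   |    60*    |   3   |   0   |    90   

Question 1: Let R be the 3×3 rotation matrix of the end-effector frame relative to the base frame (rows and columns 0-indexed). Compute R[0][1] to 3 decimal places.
End-effector y-axis (col 1 of R) = (-1.0000,0.0000,0.0000)
R[0][1] = -1.0000

-1.000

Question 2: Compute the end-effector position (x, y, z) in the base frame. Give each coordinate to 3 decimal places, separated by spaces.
-3.000 3.000 4.000

after link 1: o_1 = (0.0000, 3.0000, 4.0000)
after link 2: o_2 = (-3.0000, 3.0000, 4.0000)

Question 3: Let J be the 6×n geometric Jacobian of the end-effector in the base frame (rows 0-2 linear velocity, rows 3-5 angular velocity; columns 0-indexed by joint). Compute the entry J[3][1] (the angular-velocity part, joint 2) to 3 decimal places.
-1.000

axis z_1 = (-1.0000,0.0000,0.0000); lever o_n−o_1 = (-3.0000,0.0000,0.0000)
cross product → J_v[:, 1] = (0.0000,-0.0000,0.0000)
J_ω[:, 1] = z_1
entry J[3][1] = -1.0000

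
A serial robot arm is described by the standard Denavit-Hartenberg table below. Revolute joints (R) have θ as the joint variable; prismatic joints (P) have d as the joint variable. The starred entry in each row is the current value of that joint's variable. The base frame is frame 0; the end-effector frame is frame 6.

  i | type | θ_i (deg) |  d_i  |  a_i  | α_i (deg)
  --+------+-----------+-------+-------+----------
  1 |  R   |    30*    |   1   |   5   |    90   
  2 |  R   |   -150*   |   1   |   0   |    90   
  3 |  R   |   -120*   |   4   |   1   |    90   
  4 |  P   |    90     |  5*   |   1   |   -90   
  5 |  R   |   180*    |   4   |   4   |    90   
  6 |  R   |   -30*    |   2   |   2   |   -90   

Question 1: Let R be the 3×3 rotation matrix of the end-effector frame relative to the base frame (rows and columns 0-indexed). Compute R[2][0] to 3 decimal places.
End-effector x-axis (col 0 of R) = (0.3460,0.6998,-0.6250)
R[2][0] = -0.6250

-0.625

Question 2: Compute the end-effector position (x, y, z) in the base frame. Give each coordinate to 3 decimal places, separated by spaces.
7.962 -0.290 1.165

after link 1: o_1 = (4.3301, 2.5000, 1.0000)
after link 2: o_2 = (4.8301, 1.6340, 1.0000)
after link 3: o_3 = (3.0401, 1.6005, 4.7141)
after link 4: o_4 = (7.1046, 1.0604, 7.7452)
after link 5: o_5 = (9.0687, -1.8056, 3.2811)
after link 6: o_6 = (7.9617, -0.2901, 1.1651)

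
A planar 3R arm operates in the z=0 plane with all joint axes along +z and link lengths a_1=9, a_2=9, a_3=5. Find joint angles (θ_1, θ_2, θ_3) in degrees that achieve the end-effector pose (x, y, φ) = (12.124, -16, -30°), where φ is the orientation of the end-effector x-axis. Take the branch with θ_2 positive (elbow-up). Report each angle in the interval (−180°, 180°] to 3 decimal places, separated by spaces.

-90.002 60.002 0.000

wrist centre = target − a_3·(cos φ, sin φ) = (7.7939, -13.5000)
cos θ_2 = (242.9945−9²−9²)/(2·9·9) = 0.5000; θ_2 = 60.0023° (elbow-up)
β = atan2(-13.5000,7.7939) = -60.0011°; ψ = atan2(7.7944,13.4997) = 30.0011°
θ_1 = β − ψ = -90.0023°
θ_3 = φ − θ_1 − θ_2 = 0.0000° (wrapped to (-180°,180°])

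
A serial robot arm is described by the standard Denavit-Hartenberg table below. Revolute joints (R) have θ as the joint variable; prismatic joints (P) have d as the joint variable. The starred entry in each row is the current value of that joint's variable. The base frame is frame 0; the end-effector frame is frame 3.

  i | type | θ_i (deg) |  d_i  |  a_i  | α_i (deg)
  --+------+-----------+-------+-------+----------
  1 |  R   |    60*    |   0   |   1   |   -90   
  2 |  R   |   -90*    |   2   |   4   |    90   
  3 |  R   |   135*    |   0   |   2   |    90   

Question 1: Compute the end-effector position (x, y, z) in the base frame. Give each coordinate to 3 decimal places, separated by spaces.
-2.457 2.573 2.586

after link 1: o_1 = (0.5000, 0.8660, 0.0000)
after link 2: o_2 = (-1.2321, 1.8660, 4.0000)
after link 3: o_3 = (-2.4568, 2.5731, 2.5858)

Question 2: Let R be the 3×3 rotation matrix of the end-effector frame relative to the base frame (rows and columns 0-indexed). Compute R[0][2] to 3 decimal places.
-0.612

End-effector z-axis (col 2 of R) = (-0.6124,0.3536,0.7071)
R[0][2] = -0.6124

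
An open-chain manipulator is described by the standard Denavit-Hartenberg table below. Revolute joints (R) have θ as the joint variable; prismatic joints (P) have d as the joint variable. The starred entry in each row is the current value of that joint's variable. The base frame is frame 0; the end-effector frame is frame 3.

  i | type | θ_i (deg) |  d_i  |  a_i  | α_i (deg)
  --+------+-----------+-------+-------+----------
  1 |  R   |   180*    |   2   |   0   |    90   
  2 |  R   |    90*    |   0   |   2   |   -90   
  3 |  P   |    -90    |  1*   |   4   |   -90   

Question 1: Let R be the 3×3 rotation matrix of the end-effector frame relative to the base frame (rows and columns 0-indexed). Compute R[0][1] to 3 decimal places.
End-effector y-axis (col 1 of R) = (-1.0000,0.0000,-0.0000)
R[0][1] = -1.0000

-1.000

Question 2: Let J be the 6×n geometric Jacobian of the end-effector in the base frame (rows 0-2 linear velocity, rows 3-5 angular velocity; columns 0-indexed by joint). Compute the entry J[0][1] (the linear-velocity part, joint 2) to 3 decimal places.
2.000

axis z_1 = (0.0000,1.0000,0.0000); lever o_n−o_1 = (1.0000,4.0000,2.0000)
cross product → J_v[:, 1] = (2.0000,-0.0000,-1.0000)
J_ω[:, 1] = z_1
entry J[0][1] = 2.0000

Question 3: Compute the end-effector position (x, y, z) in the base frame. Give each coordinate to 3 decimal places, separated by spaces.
1.000 4.000 4.000

after link 1: o_1 = (0.0000, 0.0000, 2.0000)
after link 2: o_2 = (-0.0000, -0.0000, 4.0000)
after link 3: o_3 = (1.0000, 4.0000, 4.0000)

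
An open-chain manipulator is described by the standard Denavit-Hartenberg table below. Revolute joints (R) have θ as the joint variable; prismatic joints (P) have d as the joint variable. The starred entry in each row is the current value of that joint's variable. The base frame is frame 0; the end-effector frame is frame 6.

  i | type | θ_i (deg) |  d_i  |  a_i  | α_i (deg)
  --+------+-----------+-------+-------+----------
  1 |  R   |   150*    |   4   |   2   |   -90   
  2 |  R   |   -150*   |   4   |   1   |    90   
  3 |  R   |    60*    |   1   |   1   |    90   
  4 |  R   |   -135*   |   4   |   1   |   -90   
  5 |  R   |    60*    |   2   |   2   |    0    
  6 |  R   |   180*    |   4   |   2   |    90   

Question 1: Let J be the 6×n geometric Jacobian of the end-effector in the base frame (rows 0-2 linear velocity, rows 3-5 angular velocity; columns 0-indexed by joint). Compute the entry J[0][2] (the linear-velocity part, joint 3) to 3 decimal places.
axis z_2 = (0.4330,-0.2500,-0.8660); lever o_n−o_2 = (1.6247,-3.1641,6.2865)
cross product → J_v[:, 2] = (-4.3118,-4.1291,-0.9639)
J_ω[:, 2] = z_2
entry J[0][2] = -4.3118

-4.312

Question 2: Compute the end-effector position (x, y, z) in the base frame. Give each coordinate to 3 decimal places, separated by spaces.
-1.357 -6.061 10.787

after link 1: o_1 = (-1.7321, 1.0000, 4.0000)
after link 2: o_2 = (-2.9821, -2.8971, 4.5000)
after link 3: o_3 = (-2.6071, -4.1136, 3.8840)
after link 4: o_4 = (0.7259, -3.0214, 6.0516)
after link 5: o_5 = (-1.7917, -3.2749, 7.3155)
after link 6: o_6 = (-1.3574, -6.0612, 10.7865)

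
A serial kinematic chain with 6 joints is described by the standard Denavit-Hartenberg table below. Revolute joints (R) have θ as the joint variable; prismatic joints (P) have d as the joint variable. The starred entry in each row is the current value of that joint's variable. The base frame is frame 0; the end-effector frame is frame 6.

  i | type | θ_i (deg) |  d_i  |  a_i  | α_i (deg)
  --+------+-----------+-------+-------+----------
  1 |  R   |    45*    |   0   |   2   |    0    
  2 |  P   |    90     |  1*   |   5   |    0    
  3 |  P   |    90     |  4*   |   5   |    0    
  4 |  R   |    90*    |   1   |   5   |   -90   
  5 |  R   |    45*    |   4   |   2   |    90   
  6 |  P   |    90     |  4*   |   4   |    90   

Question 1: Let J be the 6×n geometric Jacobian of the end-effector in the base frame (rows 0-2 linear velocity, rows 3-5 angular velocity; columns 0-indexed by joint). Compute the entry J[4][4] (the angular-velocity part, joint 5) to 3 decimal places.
0.707

axis z_4 = (0.7071,0.7071,0.0000); lever o_n−o_4 = (8.6569,2.6569,1.4142)
cross product → J_v[:, 4] = (1.0000,-1.0000,-4.2426)
J_ω[:, 4] = z_4
entry J[4][4] = 0.7071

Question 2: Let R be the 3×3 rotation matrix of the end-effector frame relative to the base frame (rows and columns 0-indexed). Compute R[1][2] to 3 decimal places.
-0.500

End-effector z-axis (col 2 of R) = (0.5000,-0.5000,-0.7071)
R[1][2] = -0.5000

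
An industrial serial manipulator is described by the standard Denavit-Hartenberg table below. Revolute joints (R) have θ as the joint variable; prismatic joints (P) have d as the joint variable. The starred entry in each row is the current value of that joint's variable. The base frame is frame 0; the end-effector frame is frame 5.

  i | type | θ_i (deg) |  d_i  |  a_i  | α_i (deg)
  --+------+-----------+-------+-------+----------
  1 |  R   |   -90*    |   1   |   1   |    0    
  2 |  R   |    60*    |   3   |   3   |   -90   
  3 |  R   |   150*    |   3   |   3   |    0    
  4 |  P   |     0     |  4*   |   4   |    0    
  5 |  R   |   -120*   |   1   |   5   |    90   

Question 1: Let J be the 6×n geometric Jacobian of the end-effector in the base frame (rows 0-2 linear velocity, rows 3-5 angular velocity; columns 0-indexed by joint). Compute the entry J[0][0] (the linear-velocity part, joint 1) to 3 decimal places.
-5.294

axis z_0 = ẑ; lever o_n−o_0 = (5.0981,5.2942,-2.0000)
cross product → J_v[:, 0] = (-5.2942,5.0981,0.0000)
J_ω[:, 0] = z_0
entry J[0][0] = -5.2942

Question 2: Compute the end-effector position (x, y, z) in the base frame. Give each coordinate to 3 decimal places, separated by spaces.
5.098 5.294 -2.000

after link 1: o_1 = (0.0000, -1.0000, 1.0000)
after link 2: o_2 = (2.5981, -2.5000, 4.0000)
after link 3: o_3 = (1.8481, 1.3971, 2.5000)
after link 4: o_4 = (0.8481, 6.5933, 0.5000)
after link 5: o_5 = (5.0981, 5.2942, -2.0000)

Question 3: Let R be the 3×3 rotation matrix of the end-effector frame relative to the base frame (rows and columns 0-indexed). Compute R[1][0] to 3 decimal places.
End-effector x-axis (col 0 of R) = (0.7500,-0.4330,-0.5000)
R[1][0] = -0.4330

-0.433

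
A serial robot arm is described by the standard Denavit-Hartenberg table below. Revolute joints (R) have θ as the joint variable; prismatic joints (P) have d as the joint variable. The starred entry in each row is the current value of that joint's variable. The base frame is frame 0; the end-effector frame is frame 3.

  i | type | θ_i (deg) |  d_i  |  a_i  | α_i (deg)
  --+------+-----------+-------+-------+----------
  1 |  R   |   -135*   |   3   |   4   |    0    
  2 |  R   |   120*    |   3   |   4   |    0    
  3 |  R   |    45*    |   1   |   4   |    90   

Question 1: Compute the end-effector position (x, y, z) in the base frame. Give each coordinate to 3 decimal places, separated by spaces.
after link 1: o_1 = (-2.8284, -2.8284, 3.0000)
after link 2: o_2 = (1.0353, -3.8637, 6.0000)
after link 3: o_3 = (4.4994, -1.8637, 7.0000)

4.499 -1.864 7.000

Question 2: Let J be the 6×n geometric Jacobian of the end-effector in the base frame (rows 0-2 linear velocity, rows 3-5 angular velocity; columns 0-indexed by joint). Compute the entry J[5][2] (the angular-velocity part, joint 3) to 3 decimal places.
1.000

axis z_2 = (0.0000,0.0000,1.0000); lever o_n−o_2 = (3.4641,2.0000,1.0000)
cross product → J_v[:, 2] = (-2.0000,3.4641,0.0000)
J_ω[:, 2] = z_2
entry J[5][2] = 1.0000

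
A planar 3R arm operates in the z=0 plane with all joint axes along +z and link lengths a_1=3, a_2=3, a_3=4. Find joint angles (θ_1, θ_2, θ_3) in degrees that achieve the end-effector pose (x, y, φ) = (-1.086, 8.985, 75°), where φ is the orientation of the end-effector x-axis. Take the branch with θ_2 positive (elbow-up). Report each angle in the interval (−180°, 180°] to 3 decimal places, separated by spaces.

89.999 45.002 -60.001

wrist centre = target − a_3·(cos φ, sin φ) = (-2.1213, 5.1213)
cos θ_2 = (30.7275−3²−3²)/(2·3·3) = 0.7071; θ_2 = 45.0019° (elbow-up)
β = atan2(5.1213,-2.1213) = 112.4997°; ψ = atan2(2.1214,5.1212) = 22.5010°
θ_1 = β − ψ = 89.9987°
θ_3 = φ − θ_1 − θ_2 = -60.0006° (wrapped to (-180°,180°])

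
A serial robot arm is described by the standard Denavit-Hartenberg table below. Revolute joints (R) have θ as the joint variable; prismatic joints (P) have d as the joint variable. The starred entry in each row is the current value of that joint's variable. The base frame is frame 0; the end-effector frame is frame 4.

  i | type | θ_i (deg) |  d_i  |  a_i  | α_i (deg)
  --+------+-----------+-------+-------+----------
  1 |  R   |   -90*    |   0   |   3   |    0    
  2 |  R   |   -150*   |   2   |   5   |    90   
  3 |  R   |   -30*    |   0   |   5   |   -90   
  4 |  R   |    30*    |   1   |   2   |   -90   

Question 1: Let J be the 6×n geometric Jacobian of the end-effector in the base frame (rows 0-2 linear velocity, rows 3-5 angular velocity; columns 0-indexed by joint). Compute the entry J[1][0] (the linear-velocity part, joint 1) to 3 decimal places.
axis z_0 = ẑ; lever o_n−o_0 = (-6.5311,6.3122,-0.5000)
cross product → J_v[:, 0] = (-6.3122,-6.5311,0.0000)
J_ω[:, 0] = z_0
entry J[1][0] = -6.5311

-6.531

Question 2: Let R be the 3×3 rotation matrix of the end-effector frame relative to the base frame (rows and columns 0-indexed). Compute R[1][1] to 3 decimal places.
End-effector y-axis (col 1 of R) = (0.2500,-0.4330,-0.8660)
R[1][1] = -0.4330

-0.433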